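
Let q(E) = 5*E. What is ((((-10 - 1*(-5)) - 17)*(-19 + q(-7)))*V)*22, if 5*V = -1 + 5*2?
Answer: 235224/5 ≈ 47045.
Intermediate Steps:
V = 9/5 (V = (-1 + 5*2)/5 = (-1 + 10)/5 = (1/5)*9 = 9/5 ≈ 1.8000)
((((-10 - 1*(-5)) - 17)*(-19 + q(-7)))*V)*22 = ((((-10 - 1*(-5)) - 17)*(-19 + 5*(-7)))*(9/5))*22 = ((((-10 + 5) - 17)*(-19 - 35))*(9/5))*22 = (((-5 - 17)*(-54))*(9/5))*22 = (-22*(-54)*(9/5))*22 = (1188*(9/5))*22 = (10692/5)*22 = 235224/5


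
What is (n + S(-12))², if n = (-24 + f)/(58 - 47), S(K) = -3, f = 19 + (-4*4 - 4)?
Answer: 3364/121 ≈ 27.802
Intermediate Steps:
f = -1 (f = 19 + (-16 - 4) = 19 - 20 = -1)
n = -25/11 (n = (-24 - 1)/(58 - 47) = -25/11 ≈ -2.2727)
(n + S(-12))² = (-25/11 - 3)² = (-58/11)² = 3364/121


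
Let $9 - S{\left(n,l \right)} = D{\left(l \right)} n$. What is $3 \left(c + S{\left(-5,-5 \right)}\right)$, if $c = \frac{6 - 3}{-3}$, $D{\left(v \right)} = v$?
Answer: $-51$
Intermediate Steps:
$S{\left(n,l \right)} = 9 - l n$
$c = -1$ ($c = \left(- \frac{1}{3}\right) 3 = -1$)
$3 \left(c + S{\left(-5,-5 \right)}\right) = 3 \left(-1 + \left(9 - \left(-5\right) \left(-5\right)\right)\right) = 3 \left(-1 + \left(9 - 25\right)\right) = 3 \left(-1 - 16\right) = 3 \left(-17\right) = -51$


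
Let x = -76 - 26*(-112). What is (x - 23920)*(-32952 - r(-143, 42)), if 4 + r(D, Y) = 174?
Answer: 698344248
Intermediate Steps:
r(D, Y) = 170 (r(D, Y) = -4 + 174 = 170)
x = 2836 (x = -76 + 2912 = 2836)
(x - 23920)*(-32952 - r(-143, 42)) = (2836 - 23920)*(-32952 - 1*170) = -21084*(-32952 - 170) = -21084*(-33122) = 698344248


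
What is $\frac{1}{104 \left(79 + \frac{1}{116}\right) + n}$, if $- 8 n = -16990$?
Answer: $\frac{116}{1199515} \approx 9.6706 \cdot 10^{-5}$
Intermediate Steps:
$n = \frac{8495}{4}$ ($n = \left(- \frac{1}{8}\right) \left(-16990\right) = \frac{8495}{4} \approx 2123.8$)
$\frac{1}{104 \left(79 + \frac{1}{116}\right) + n} = \frac{1}{104 \left(79 + \frac{1}{116}\right) + \frac{8495}{4}} = \frac{1}{104 \cdot \frac{9165}{116} + \frac{8495}{4}} = \frac{1}{\frac{238290}{29} + \frac{8495}{4}} = \frac{1}{\frac{1199515}{116}} = \frac{116}{1199515}$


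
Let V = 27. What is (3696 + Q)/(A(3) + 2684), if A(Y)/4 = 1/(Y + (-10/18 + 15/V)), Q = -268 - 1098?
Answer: 3495/4028 ≈ 0.86768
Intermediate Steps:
Q = -1366
A(Y) = 4/Y (A(Y) = 4/(Y + (-10/18 + 15/27)) = 4/(Y + (-10*1/18 + 15*(1/27))) = 4/(Y + (-5/9 + 5/9)) = 4/(Y + 0) = 4/Y)
(3696 + Q)/(A(3) + 2684) = (3696 - 1366)/(4/3 + 2684) = 2330/(4*(⅓) + 2684) = 2330/(4/3 + 2684) = 2330/(8056/3) = 2330*(3/8056) = 3495/4028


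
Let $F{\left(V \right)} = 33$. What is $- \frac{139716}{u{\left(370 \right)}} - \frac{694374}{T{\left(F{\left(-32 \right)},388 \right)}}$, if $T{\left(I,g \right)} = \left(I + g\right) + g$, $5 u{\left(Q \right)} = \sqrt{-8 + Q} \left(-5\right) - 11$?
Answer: $- \frac{12416728866}{7223561} + \frac{3492900 \sqrt{362}}{8929} \approx 5723.9$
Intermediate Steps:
$u{\left(Q \right)} = - \frac{11}{5} - \sqrt{-8 + Q}$ ($u{\left(Q \right)} = \frac{\sqrt{-8 + Q} \left(-5\right) - 11}{5} = \frac{- 5 \sqrt{-8 + Q} - 11}{5} = \frac{-11 - 5 \sqrt{-8 + Q}}{5} = - \frac{11}{5} - \sqrt{-8 + Q}$)
$T{\left(I,g \right)} = I + 2 g$
$- \frac{139716}{u{\left(370 \right)}} - \frac{694374}{T{\left(F{\left(-32 \right)},388 \right)}} = - \frac{139716}{- \frac{11}{5} - \sqrt{-8 + 370}} - \frac{694374}{33 + 2 \cdot 388} = - \frac{139716}{- \frac{11}{5} - \sqrt{362}} - \frac{694374}{33 + 776} = - \frac{139716}{- \frac{11}{5} - \sqrt{362}} - \frac{694374}{809} = - \frac{694374}{809} - \frac{139716}{- \frac{11}{5} - \sqrt{362}}$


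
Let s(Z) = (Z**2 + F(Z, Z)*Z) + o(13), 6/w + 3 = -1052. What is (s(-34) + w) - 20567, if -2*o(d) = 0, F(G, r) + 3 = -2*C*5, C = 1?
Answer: -20012301/1055 ≈ -18969.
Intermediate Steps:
w = -6/1055 (w = 6/(-3 - 1052) = 6/(-1055) = 6*(-1/1055) = -6/1055 ≈ -0.0056872)
F(G, r) = -13 (F(G, r) = -3 - 2*1*5 = -3 - 2*5 = -3 - 10 = -13)
o(d) = 0 (o(d) = -1/2*0 = 0)
s(Z) = Z**2 - 13*Z (s(Z) = (Z**2 - 13*Z) + 0 = Z**2 - 13*Z)
(s(-34) + w) - 20567 = (-34*(-13 - 34) - 6/1055) - 20567 = (-34*(-47) - 6/1055) - 20567 = (1598 - 6/1055) - 20567 = 1685884/1055 - 20567 = -20012301/1055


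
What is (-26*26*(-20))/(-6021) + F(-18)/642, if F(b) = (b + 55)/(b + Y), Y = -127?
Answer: -419599859/186831630 ≈ -2.2459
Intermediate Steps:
F(b) = (55 + b)/(-127 + b) (F(b) = (b + 55)/(b - 127) = (55 + b)/(-127 + b))
(-26*26*(-20))/(-6021) + F(-18)/642 = (-26*26*(-20))/(-6021) + ((55 - 18)/(-127 - 18))/642 = -676*(-20)*(-1/6021) + (37/(-145))*(1/642) = 13520*(-1/6021) - 1/145*37*(1/642) = -13520/6021 - 37/145*1/642 = -13520/6021 - 37/93090 = -419599859/186831630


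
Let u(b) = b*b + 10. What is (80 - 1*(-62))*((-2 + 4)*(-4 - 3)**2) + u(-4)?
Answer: 13942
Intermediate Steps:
u(b) = 10 + b**2 (u(b) = b**2 + 10 = 10 + b**2)
(80 - 1*(-62))*((-2 + 4)*(-4 - 3)**2) + u(-4) = (80 - 1*(-62))*((-2 + 4)*(-4 - 3)**2) + (10 + (-4)**2) = (80 + 62)*(2*(-7)**2) + (10 + 16) = 142*(2*49) + 26 = 142*98 + 26 = 13916 + 26 = 13942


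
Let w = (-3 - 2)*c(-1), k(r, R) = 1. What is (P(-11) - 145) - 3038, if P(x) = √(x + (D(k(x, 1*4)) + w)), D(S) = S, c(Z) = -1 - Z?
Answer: -3183 + I*√10 ≈ -3183.0 + 3.1623*I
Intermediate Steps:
w = 0 (w = (-3 - 2)*(-1 - 1*(-1)) = -5*(-1 + 1) = -5*0 = 0)
P(x) = √(1 + x) (P(x) = √(x + (1 + 0)) = √(x + 1) = √(1 + x))
(P(-11) - 145) - 3038 = (√(1 - 11) - 145) - 3038 = (√(-10) - 145) - 3038 = (I*√10 - 145) - 3038 = (-145 + I*√10) - 3038 = -3183 + I*√10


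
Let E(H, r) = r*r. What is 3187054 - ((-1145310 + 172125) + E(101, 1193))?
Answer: 2736990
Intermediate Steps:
E(H, r) = r²
3187054 - ((-1145310 + 172125) + E(101, 1193)) = 3187054 - ((-1145310 + 172125) + 1193²) = 3187054 - (-973185 + 1423249) = 3187054 - 1*450064 = 3187054 - 450064 = 2736990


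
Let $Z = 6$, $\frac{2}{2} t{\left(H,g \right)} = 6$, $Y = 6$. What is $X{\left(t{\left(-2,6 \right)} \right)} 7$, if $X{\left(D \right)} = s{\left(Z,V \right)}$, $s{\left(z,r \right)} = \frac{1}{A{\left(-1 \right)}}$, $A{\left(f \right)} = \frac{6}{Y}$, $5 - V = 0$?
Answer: $7$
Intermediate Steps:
$t{\left(H,g \right)} = 6$
$V = 5$ ($V = 5 - 0 = 5 + 0 = 5$)
$A{\left(f \right)} = 1$ ($A{\left(f \right)} = \frac{6}{6} = 6 \cdot \frac{1}{6} = 1$)
$s{\left(z,r \right)} = 1$ ($s{\left(z,r \right)} = 1^{-1} = 1$)
$X{\left(D \right)} = 1$
$X{\left(t{\left(-2,6 \right)} \right)} 7 = 1 \cdot 7 = 7$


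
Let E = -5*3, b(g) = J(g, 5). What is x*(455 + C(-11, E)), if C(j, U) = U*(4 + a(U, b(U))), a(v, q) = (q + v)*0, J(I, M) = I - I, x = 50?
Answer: 19750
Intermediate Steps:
J(I, M) = 0
b(g) = 0
a(v, q) = 0
E = -15
C(j, U) = 4*U (C(j, U) = U*(4 + 0) = U*4 = 4*U)
x*(455 + C(-11, E)) = 50*(455 + 4*(-15)) = 50*(455 - 60) = 50*395 = 19750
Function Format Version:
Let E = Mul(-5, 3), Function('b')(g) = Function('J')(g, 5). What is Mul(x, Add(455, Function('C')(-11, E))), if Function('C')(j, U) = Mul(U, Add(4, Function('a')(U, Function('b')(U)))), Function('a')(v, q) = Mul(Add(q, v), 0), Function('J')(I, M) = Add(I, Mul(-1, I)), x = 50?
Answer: 19750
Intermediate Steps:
Function('J')(I, M) = 0
Function('b')(g) = 0
Function('a')(v, q) = 0
E = -15
Function('C')(j, U) = Mul(4, U) (Function('C')(j, U) = Mul(U, Add(4, 0)) = Mul(U, 4) = Mul(4, U))
Mul(x, Add(455, Function('C')(-11, E))) = Mul(50, Add(455, Mul(4, -15))) = Mul(50, Add(455, -60)) = Mul(50, 395) = 19750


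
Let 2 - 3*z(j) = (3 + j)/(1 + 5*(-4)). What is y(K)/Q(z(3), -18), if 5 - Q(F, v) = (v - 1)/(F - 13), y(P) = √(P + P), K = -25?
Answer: 3485*I*√2/2402 ≈ 2.0518*I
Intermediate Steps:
z(j) = 41/57 + j/57 (z(j) = ⅔ - (3 + j)/(3*(1 + 5*(-4))) = ⅔ - (3 + j)/(3*(1 - 20)) = ⅔ - (3 + j)/(3*(-19)) = ⅔ - (3 + j)*(-1)/(3*19) = ⅔ - (-3/19 - j/19)/3 = ⅔ + (1/19 + j/57) = 41/57 + j/57)
y(P) = √2*√P (y(P) = √(2*P) = √2*√P)
Q(F, v) = 5 - (-1 + v)/(-13 + F) (Q(F, v) = 5 - (v - 1)/(F - 13) = 5 - (-1 + v)/(-13 + F))
y(K)/Q(z(3), -18) = (√2*√(-25))/(((-64 - 1*(-18) + 5*(41/57 + (1/57)*3))/(-13 + (41/57 + (1/57)*3)))) = (√2*(5*I))/(((-64 + 18 + 5*(41/57 + 1/19))/(-13 + (41/57 + 1/19)))) = (5*I*√2)/(((-64 + 18 + 5*(44/57))/(-13 + 44/57))) = (5*I*√2)/(((-64 + 18 + 220/57)/(-697/57))) = (5*I*√2)/((-57/697*(-2402/57))) = (5*I*√2)/(2402/697) = (5*I*√2)*(697/2402) = 3485*I*√2/2402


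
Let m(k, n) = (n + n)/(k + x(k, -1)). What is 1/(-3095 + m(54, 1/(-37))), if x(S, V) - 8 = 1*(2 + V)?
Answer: -2331/7214447 ≈ -0.00032310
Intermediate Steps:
x(S, V) = 10 + V (x(S, V) = 8 + 1*(2 + V) = 8 + (2 + V) = 10 + V)
m(k, n) = 2*n/(9 + k) (m(k, n) = (n + n)/(k + (10 - 1)) = (2*n)/(k + 9) = (2*n)/(9 + k) = 2*n/(9 + k))
1/(-3095 + m(54, 1/(-37))) = 1/(-3095 + 2/(-37*(9 + 54))) = 1/(-3095 + 2*(-1/37)/63) = 1/(-3095 + 2*(-1/37)*(1/63)) = 1/(-3095 - 2/2331) = 1/(-7214447/2331) = -2331/7214447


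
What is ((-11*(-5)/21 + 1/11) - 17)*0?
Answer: 0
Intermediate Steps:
((-11*(-5)/21 + 1/11) - 17)*0 = ((55*(1/21) + 1*(1/11)) - 17)*0 = ((55/21 + 1/11) - 17)*0 = (626/231 - 17)*0 = -3301/231*0 = 0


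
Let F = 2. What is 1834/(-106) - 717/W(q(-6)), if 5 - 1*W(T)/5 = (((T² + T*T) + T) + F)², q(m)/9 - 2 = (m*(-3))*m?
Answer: -15175340008803074/877091625374675 ≈ -17.302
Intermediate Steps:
q(m) = 18 - 27*m² (q(m) = 18 + 9*((m*(-3))*m) = 18 + 9*((-3*m)*m) = 18 + 9*(-3*m²) = 18 - 27*m²)
W(T) = 25 - 5*(2 + T + 2*T²)² (W(T) = 25 - 5*(((T² + T*T) + T) + 2)² = 25 - 5*(((T² + T²) + T) + 2)² = 25 - 5*((2*T² + T) + 2)² = 25 - 5*((T + 2*T²) + 2)² = 25 - 5*(2 + T + 2*T²)²)
1834/(-106) - 717/W(q(-6)) = 1834/(-106) - 717/(25 - 5*(2 + (18 - 27*(-6)²) + 2*(18 - 27*(-6)²)²)²) = 1834*(-1/106) - 717/(25 - 5*(2 + (18 - 27*36) + 2*(18 - 27*36)²)²) = -917/53 - 717/(25 - 5*(2 + (18 - 972) + 2*(18 - 972)²)²) = -917/53 - 717/(25 - 5*(2 - 954 + 2*(-954)²)²) = -917/53 - 717/(25 - 5*(2 - 954 + 2*910116)²) = -917/53 - 717/(25 - 5*(2 - 954 + 1820232)²) = -917/53 - 717/(25 - 5*1819280²) = -917/53 - 717/(25 - 5*3309779718400) = -917/53 - 717/(25 - 16548898592000) = -917/53 - 717/(-16548898591975) = -917/53 - 717*(-1/16548898591975) = -917/53 + 717/16548898591975 = -15175340008803074/877091625374675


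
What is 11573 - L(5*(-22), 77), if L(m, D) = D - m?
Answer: 11386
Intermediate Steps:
11573 - L(5*(-22), 77) = 11573 - (77 - 5*(-22)) = 11573 - (77 - 1*(-110)) = 11573 - (77 + 110) = 11573 - 1*187 = 11573 - 187 = 11386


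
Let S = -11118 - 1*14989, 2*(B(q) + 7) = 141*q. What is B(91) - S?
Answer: 65031/2 ≈ 32516.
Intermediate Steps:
B(q) = -7 + 141*q/2 (B(q) = -7 + (141*q)/2 = -7 + 141*q/2)
S = -26107 (S = -11118 - 14989 = -26107)
B(91) - S = (-7 + (141/2)*91) - 1*(-26107) = (-7 + 12831/2) + 26107 = 12817/2 + 26107 = 65031/2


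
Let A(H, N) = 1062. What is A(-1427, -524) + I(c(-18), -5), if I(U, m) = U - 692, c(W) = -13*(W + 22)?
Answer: 318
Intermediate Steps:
c(W) = -286 - 13*W (c(W) = -13*(22 + W) = -286 - 13*W)
I(U, m) = -692 + U
A(-1427, -524) + I(c(-18), -5) = 1062 + (-692 + (-286 - 13*(-18))) = 1062 + (-692 + (-286 + 234)) = 1062 + (-692 - 52) = 1062 - 744 = 318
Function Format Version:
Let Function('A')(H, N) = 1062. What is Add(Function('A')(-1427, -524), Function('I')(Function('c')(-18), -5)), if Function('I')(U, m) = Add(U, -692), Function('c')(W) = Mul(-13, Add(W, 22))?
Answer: 318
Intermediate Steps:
Function('c')(W) = Add(-286, Mul(-13, W)) (Function('c')(W) = Mul(-13, Add(22, W)) = Add(-286, Mul(-13, W)))
Function('I')(U, m) = Add(-692, U)
Add(Function('A')(-1427, -524), Function('I')(Function('c')(-18), -5)) = Add(1062, Add(-692, Add(-286, Mul(-13, -18)))) = Add(1062, Add(-692, Add(-286, 234))) = Add(1062, Add(-692, -52)) = Add(1062, -744) = 318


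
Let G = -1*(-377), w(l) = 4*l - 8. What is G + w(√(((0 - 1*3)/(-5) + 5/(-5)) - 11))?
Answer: 369 + 4*I*√285/5 ≈ 369.0 + 13.506*I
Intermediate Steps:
w(l) = -8 + 4*l
G = 377
G + w(√(((0 - 1*3)/(-5) + 5/(-5)) - 11)) = 377 + (-8 + 4*√(((0 - 1*3)/(-5) + 5/(-5)) - 11)) = 377 + (-8 + 4*√(((0 - 3)*(-⅕) + 5*(-⅕)) - 11)) = 377 + (-8 + 4*√((-3*(-⅕) - 1) - 11)) = 377 + (-8 + 4*√((⅗ - 1) - 11)) = 377 + (-8 + 4*√(-⅖ - 11)) = 377 + (-8 + 4*√(-57/5)) = 377 + (-8 + 4*(I*√285/5)) = 377 + (-8 + 4*I*√285/5) = 369 + 4*I*√285/5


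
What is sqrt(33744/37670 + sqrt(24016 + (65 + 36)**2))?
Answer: sqrt(317784120 + 354757225*sqrt(34217))/18835 ≈ 13.634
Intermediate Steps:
sqrt(33744/37670 + sqrt(24016 + (65 + 36)**2)) = sqrt(33744*(1/37670) + sqrt(24016 + 101**2)) = sqrt(16872/18835 + sqrt(24016 + 10201)) = sqrt(16872/18835 + sqrt(34217))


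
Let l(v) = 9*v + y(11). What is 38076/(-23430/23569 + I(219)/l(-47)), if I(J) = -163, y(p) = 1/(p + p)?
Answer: -2087607558855/33374429 ≈ -62551.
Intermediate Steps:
y(p) = 1/(2*p)
l(v) = 1/22 + 9*v (l(v) = 9*v + (½)/11 = 9*v + (½)*(1/11) = 9*v + 1/22 = 1/22 + 9*v)
38076/(-23430/23569 + I(219)/l(-47)) = 38076/(-23430/23569 - 163/(1/22 + 9*(-47))) = 38076/(-23430*1/23569 - 163/(1/22 - 423)) = 38076/(-23430/23569 - 163/(-9305/22)) = 38076/(-23430/23569 - 163*(-22/9305)) = 38076/(-23430/23569 + 3586/9305) = 38076/(-133497716/219309545) = 38076*(-219309545/133497716) = -2087607558855/33374429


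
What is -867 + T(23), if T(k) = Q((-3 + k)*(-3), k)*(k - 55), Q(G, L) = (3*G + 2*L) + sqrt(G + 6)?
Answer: 3421 - 96*I*sqrt(6) ≈ 3421.0 - 235.15*I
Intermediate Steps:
Q(G, L) = sqrt(6 + G) + 2*L + 3*G (Q(G, L) = (2*L + 3*G) + sqrt(6 + G) = sqrt(6 + G) + 2*L + 3*G)
T(k) = (-55 + k)*(27 + sqrt(15 - 3*k) - 7*k) (T(k) = (sqrt(6 + (-3 + k)*(-3)) + 2*k + 3*((-3 + k)*(-3)))*(k - 55) = (sqrt(6 + (9 - 3*k)) + 2*k + 3*(9 - 3*k))*(-55 + k) = (sqrt(15 - 3*k) + 2*k + (27 - 9*k))*(-55 + k) = (27 + sqrt(15 - 3*k) - 7*k)*(-55 + k) = (-55 + k)*(27 + sqrt(15 - 3*k) - 7*k))
-867 + T(23) = -867 + (-55 + 23)*(27 + sqrt(15 - 3*23) - 7*23) = -867 - 32*(27 + sqrt(15 - 69) - 161) = -867 - 32*(27 + sqrt(-54) - 161) = -867 - 32*(27 + 3*I*sqrt(6) - 161) = -867 - 32*(-134 + 3*I*sqrt(6)) = -867 + (4288 - 96*I*sqrt(6)) = 3421 - 96*I*sqrt(6)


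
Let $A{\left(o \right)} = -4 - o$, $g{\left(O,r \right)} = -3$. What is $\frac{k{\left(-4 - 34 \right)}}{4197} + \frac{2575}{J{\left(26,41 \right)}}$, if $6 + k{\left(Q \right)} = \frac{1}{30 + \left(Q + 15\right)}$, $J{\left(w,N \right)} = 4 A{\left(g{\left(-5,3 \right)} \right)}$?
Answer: $- \frac{75651089}{117516} \approx -643.75$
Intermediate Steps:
$J{\left(w,N \right)} = -4$ ($J{\left(w,N \right)} = 4 \left(-4 - -3\right) = 4 \left(-4 + 3\right) = 4 \left(-1\right) = -4$)
$k{\left(Q \right)} = -6 + \frac{1}{45 + Q}$ ($k{\left(Q \right)} = -6 + \frac{1}{30 + \left(Q + 15\right)} = -6 + \frac{1}{30 + \left(15 + Q\right)} = -6 + \frac{1}{45 + Q}$)
$\frac{k{\left(-4 - 34 \right)}}{4197} + \frac{2575}{J{\left(26,41 \right)}} = \frac{\frac{1}{45 - 38} \left(-269 - 6 \left(-4 - 34\right)\right)}{4197} + \frac{2575}{-4} = \frac{-269 - -228}{45 - 38} \cdot \frac{1}{4197} + 2575 \left(- \frac{1}{4}\right) = \frac{-269 + 228}{7} \cdot \frac{1}{4197} - \frac{2575}{4} = \frac{1}{7} \left(-41\right) \frac{1}{4197} - \frac{2575}{4} = \left(- \frac{41}{7}\right) \frac{1}{4197} - \frac{2575}{4} = - \frac{41}{29379} - \frac{2575}{4} = - \frac{75651089}{117516}$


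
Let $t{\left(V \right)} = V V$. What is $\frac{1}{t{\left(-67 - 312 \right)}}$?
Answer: $\frac{1}{143641} \approx 6.9618 \cdot 10^{-6}$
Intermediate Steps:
$t{\left(V \right)} = V^{2}$
$\frac{1}{t{\left(-67 - 312 \right)}} = \frac{1}{\left(-67 - 312\right)^{2}} = \frac{1}{\left(-379\right)^{2}} = \frac{1}{143641}$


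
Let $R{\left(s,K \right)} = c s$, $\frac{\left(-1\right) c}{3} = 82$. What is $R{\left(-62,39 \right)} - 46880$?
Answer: $-31628$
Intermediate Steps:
$c = -246$ ($c = \left(-3\right) 82 = -246$)
$R{\left(s,K \right)} = - 246 s$
$R{\left(-62,39 \right)} - 46880 = \left(-246\right) \left(-62\right) - 46880 = 15252 - 46880 = -31628$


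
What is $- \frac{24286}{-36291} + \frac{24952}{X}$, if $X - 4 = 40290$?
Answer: $\frac{942056558}{731154777} \approx 1.2885$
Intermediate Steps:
$X = 40294$ ($X = 4 + 40290 = 40294$)
$- \frac{24286}{-36291} + \frac{24952}{X} = - \frac{24286}{-36291} + \frac{24952}{40294} = \left(-24286\right) \left(- \frac{1}{36291}\right) + 24952 \cdot \frac{1}{40294} = \frac{24286}{36291} + \frac{12476}{20147} = \frac{942056558}{731154777}$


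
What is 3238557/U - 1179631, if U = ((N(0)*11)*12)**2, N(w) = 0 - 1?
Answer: -6850217329/5808 ≈ -1.1794e+6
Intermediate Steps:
N(w) = -1
U = 17424 (U = (-1*11*12)**2 = (-11*12)**2 = (-132)**2 = 17424)
3238557/U - 1179631 = 3238557/17424 - 1179631 = 3238557*(1/17424) - 1179631 = 1079519/5808 - 1179631 = -6850217329/5808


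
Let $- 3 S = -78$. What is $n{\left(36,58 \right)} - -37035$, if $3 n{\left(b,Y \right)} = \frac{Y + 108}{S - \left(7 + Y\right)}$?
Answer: $\frac{4332929}{117} \approx 37034.0$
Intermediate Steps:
$S = 26$ ($S = \left(- \frac{1}{3}\right) \left(-78\right) = 26$)
$n{\left(b,Y \right)} = \frac{108 + Y}{3 \left(19 - Y\right)}$ ($n{\left(b,Y \right)} = \frac{\left(Y + 108\right) \frac{1}{26 - \left(7 + Y\right)}}{3} = \frac{\left(108 + Y\right) \frac{1}{19 - Y}}{3} = \frac{\frac{1}{19 - Y} \left(108 + Y\right)}{3} = \frac{108 + Y}{3 \left(19 - Y\right)}$)
$n{\left(36,58 \right)} - -37035 = \frac{-108 - 58}{3 \left(-19 + 58\right)} - -37035 = \frac{-108 - 58}{3 \cdot 39} + 37035 = \frac{1}{3} \cdot \frac{1}{39} \left(-166\right) + 37035 = - \frac{166}{117} + 37035 = \frac{4332929}{117}$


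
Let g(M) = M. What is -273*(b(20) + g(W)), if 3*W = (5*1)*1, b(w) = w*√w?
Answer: -455 - 10920*√5 ≈ -24873.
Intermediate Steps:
b(w) = w^(3/2)
W = 5/3 (W = ((5*1)*1)/3 = (5*1)/3 = (⅓)*5 = 5/3 ≈ 1.6667)
-273*(b(20) + g(W)) = -273*(20^(3/2) + 5/3) = -273*(40*√5 + 5/3) = -273*(5/3 + 40*√5) = -455 - 10920*√5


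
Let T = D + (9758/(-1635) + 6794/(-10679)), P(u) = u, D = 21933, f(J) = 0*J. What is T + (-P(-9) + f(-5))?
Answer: 382995626558/17460165 ≈ 21935.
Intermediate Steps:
f(J) = 0
T = 382838485073/17460165 (T = 21933 + (9758/(-1635) + 6794/(-10679)) = 21933 + (9758*(-1/1635) + 6794*(-1/10679)) = 21933 + (-9758/1635 - 6794/10679) = 21933 - 115313872/17460165 = 382838485073/17460165 ≈ 21926.)
T + (-P(-9) + f(-5)) = 382838485073/17460165 + (-1*(-9) + 0) = 382838485073/17460165 + (9 + 0) = 382838485073/17460165 + 9 = 382995626558/17460165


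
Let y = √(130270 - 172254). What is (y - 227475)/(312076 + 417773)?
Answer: -75825/243283 + 32*I*√41/729849 ≈ -0.31167 + 0.00028074*I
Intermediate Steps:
y = 32*I*√41 (y = √(-41984) = 32*I*√41 ≈ 204.9*I)
(y - 227475)/(312076 + 417773) = (32*I*√41 - 227475)/(312076 + 417773) = (-227475 + 32*I*√41)/729849 = (-227475 + 32*I*√41)*(1/729849) = -75825/243283 + 32*I*√41/729849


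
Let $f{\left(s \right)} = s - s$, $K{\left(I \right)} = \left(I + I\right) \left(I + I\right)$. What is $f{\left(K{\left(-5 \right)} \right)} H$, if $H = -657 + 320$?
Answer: $0$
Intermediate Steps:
$K{\left(I \right)} = 4 I^{2}$ ($K{\left(I \right)} = 2 I 2 I = 4 I^{2}$)
$f{\left(s \right)} = 0$
$H = -337$
$f{\left(K{\left(-5 \right)} \right)} H = 0 \left(-337\right) = 0$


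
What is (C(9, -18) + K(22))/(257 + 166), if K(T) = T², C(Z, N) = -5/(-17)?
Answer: 8233/7191 ≈ 1.1449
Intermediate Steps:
C(Z, N) = 5/17 (C(Z, N) = -5*(-1/17) = 5/17)
(C(9, -18) + K(22))/(257 + 166) = (5/17 + 22²)/(257 + 166) = (5/17 + 484)/423 = (8233/17)*(1/423) = 8233/7191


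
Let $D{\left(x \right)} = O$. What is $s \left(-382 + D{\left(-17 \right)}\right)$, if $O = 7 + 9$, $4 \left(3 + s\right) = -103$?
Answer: $\frac{21045}{2} \approx 10523.0$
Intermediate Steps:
$s = - \frac{115}{4}$ ($s = -3 + \frac{1}{4} \left(-103\right) = -3 - \frac{103}{4} = - \frac{115}{4} \approx -28.75$)
$O = 16$
$D{\left(x \right)} = 16$
$s \left(-382 + D{\left(-17 \right)}\right) = - \frac{115 \left(-382 + 16\right)}{4} = \left(- \frac{115}{4}\right) \left(-366\right) = \frac{21045}{2}$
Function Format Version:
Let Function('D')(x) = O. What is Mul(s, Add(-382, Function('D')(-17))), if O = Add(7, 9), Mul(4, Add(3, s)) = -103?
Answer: Rational(21045, 2) ≈ 10523.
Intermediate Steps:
s = Rational(-115, 4) (s = Add(-3, Mul(Rational(1, 4), -103)) = Add(-3, Rational(-103, 4)) = Rational(-115, 4) ≈ -28.750)
O = 16
Function('D')(x) = 16
Mul(s, Add(-382, Function('D')(-17))) = Mul(Rational(-115, 4), Add(-382, 16)) = Mul(Rational(-115, 4), -366) = Rational(21045, 2)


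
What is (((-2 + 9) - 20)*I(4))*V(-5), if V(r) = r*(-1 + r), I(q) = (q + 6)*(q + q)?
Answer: -31200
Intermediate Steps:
I(q) = 2*q*(6 + q) (I(q) = (6 + q)*(2*q) = 2*q*(6 + q))
(((-2 + 9) - 20)*I(4))*V(-5) = (((-2 + 9) - 20)*(2*4*(6 + 4)))*(-5*(-1 - 5)) = ((7 - 20)*(2*4*10))*(-5*(-6)) = -13*80*30 = -1040*30 = -31200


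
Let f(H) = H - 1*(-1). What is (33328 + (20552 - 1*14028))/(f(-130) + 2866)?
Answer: 39852/2737 ≈ 14.560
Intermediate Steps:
f(H) = 1 + H (f(H) = H + 1 = 1 + H)
(33328 + (20552 - 1*14028))/(f(-130) + 2866) = (33328 + (20552 - 1*14028))/((1 - 130) + 2866) = (33328 + (20552 - 14028))/(-129 + 2866) = (33328 + 6524)/2737 = 39852*(1/2737) = 39852/2737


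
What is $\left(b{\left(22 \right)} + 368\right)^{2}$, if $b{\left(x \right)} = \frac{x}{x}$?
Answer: $136161$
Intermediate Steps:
$b{\left(x \right)} = 1$
$\left(b{\left(22 \right)} + 368\right)^{2} = \left(1 + 368\right)^{2} = 369^{2} = 136161$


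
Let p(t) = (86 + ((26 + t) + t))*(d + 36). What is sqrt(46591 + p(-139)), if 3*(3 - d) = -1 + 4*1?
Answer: sqrt(40283) ≈ 200.71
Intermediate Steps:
d = 2 (d = 3 - (-1 + 4*1)/3 = 3 - (-1 + 4)/3 = 3 - 1/3*3 = 3 - 1 = 2)
p(t) = 4256 + 76*t (p(t) = (86 + ((26 + t) + t))*(2 + 36) = (86 + (26 + 2*t))*38 = (112 + 2*t)*38 = 4256 + 76*t)
sqrt(46591 + p(-139)) = sqrt(46591 + (4256 + 76*(-139))) = sqrt(46591 + (4256 - 10564)) = sqrt(46591 - 6308) = sqrt(40283)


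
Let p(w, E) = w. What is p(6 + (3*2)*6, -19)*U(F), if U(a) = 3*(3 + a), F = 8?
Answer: 1386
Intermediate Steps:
U(a) = 9 + 3*a
p(6 + (3*2)*6, -19)*U(F) = (6 + (3*2)*6)*(9 + 3*8) = (6 + 6*6)*(9 + 24) = (6 + 36)*33 = 42*33 = 1386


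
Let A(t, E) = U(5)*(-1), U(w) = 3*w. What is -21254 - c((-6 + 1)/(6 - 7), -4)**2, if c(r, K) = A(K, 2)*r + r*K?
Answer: -30279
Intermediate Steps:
A(t, E) = -15 (A(t, E) = (3*5)*(-1) = 15*(-1) = -15)
c(r, K) = -15*r + K*r (c(r, K) = -15*r + r*K = -15*r + K*r)
-21254 - c((-6 + 1)/(6 - 7), -4)**2 = -21254 - (((-6 + 1)/(6 - 7))*(-15 - 4))**2 = -21254 - (-5/(-1)*(-19))**2 = -21254 - (-5*(-1)*(-19))**2 = -21254 - (5*(-19))**2 = -21254 - 1*(-95)**2 = -21254 - 1*9025 = -21254 - 9025 = -30279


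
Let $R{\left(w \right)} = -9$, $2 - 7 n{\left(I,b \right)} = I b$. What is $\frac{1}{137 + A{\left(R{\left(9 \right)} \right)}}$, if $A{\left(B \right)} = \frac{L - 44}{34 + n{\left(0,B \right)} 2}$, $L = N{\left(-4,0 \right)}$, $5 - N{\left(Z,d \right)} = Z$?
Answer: $\frac{242}{32909} \approx 0.0073536$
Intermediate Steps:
$n{\left(I,b \right)} = \frac{2}{7} - \frac{I b}{7}$
$N{\left(Z,d \right)} = 5 - Z$
$L = 9$ ($L = 5 - -4 = 5 + 4 = 9$)
$A{\left(B \right)} = - \frac{245}{242}$ ($A{\left(B \right)} = \frac{9 - 44}{34 + \left(\frac{2}{7} - 0 B\right) 2} = - \frac{35}{34 + \left(\frac{2}{7} + 0\right) 2} = - \frac{35}{34 + \frac{2}{7} \cdot 2} = - \frac{35}{34 + \frac{4}{7}} = - \frac{35}{\frac{242}{7}} = \left(-35\right) \frac{7}{242} = - \frac{245}{242}$)
$\frac{1}{137 + A{\left(R{\left(9 \right)} \right)}} = \frac{1}{137 - \frac{245}{242}} = \frac{1}{\frac{32909}{242}} = \frac{242}{32909}$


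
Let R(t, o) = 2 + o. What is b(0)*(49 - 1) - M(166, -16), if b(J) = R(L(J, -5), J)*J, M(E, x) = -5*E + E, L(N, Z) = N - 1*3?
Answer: 664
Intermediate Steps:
L(N, Z) = -3 + N (L(N, Z) = N - 3 = -3 + N)
M(E, x) = -4*E
b(J) = J*(2 + J) (b(J) = (2 + J)*J = J*(2 + J))
b(0)*(49 - 1) - M(166, -16) = (0*(2 + 0))*(49 - 1) - (-4)*166 = (0*2)*48 - 1*(-664) = 0*48 + 664 = 0 + 664 = 664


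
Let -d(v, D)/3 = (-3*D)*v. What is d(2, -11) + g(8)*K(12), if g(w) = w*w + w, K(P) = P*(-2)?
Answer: -1926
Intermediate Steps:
K(P) = -2*P
d(v, D) = 9*D*v (d(v, D) = -3*(-3*D)*v = -(-9)*D*v = 9*D*v)
g(w) = w + w**2 (g(w) = w**2 + w = w + w**2)
d(2, -11) + g(8)*K(12) = 9*(-11)*2 + (8*(1 + 8))*(-2*12) = -198 + (8*9)*(-24) = -198 + 72*(-24) = -198 - 1728 = -1926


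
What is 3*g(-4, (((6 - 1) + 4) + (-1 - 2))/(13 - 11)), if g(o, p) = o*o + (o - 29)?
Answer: -51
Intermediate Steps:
g(o, p) = -29 + o + o² (g(o, p) = o² + (-29 + o) = -29 + o + o²)
3*g(-4, (((6 - 1) + 4) + (-1 - 2))/(13 - 11)) = 3*(-29 - 4 + (-4)²) = 3*(-29 - 4 + 16) = 3*(-17) = -51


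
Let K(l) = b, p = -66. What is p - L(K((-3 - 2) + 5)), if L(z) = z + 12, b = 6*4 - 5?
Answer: -97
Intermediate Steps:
b = 19 (b = 24 - 5 = 19)
K(l) = 19
L(z) = 12 + z
p - L(K((-3 - 2) + 5)) = -66 - (12 + 19) = -66 - 1*31 = -66 - 31 = -97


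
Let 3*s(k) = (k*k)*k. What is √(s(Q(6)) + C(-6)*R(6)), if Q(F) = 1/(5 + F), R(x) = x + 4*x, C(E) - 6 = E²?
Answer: √166028973/363 ≈ 35.496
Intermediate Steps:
C(E) = 6 + E²
R(x) = 5*x
s(k) = k³/3 (s(k) = ((k*k)*k)/3 = (k²*k)/3 = k³/3)
√(s(Q(6)) + C(-6)*R(6)) = √((1/(5 + 6))³/3 + (6 + (-6)²)*(5*6)) = √((1/11)³/3 + (6 + 36)*30) = √((1/11)³/3 + 42*30) = √((⅓)*(1/1331) + 1260) = √(1/3993 + 1260) = √(5031181/3993) = √166028973/363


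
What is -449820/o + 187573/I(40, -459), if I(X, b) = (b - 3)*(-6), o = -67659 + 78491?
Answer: 24527803/938322 ≈ 26.140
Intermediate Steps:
o = 10832
I(X, b) = 18 - 6*b (I(X, b) = (-3 + b)*(-6) = 18 - 6*b)
-449820/o + 187573/I(40, -459) = -449820/10832 + 187573/(18 - 6*(-459)) = -449820*1/10832 + 187573/(18 + 2754) = -112455/2708 + 187573/2772 = 24527803/938322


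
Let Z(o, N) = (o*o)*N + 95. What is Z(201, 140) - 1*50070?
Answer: 5606165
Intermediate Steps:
Z(o, N) = 95 + N*o² (Z(o, N) = o²*N + 95 = N*o² + 95 = 95 + N*o²)
Z(201, 140) - 1*50070 = (95 + 140*201²) - 1*50070 = (95 + 140*40401) - 50070 = (95 + 5656140) - 50070 = 5656235 - 50070 = 5606165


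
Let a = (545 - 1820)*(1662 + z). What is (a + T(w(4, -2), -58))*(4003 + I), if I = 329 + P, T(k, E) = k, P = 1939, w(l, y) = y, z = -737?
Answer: -7395873167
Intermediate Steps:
I = 2268 (I = 329 + 1939 = 2268)
a = -1179375 (a = (545 - 1820)*(1662 - 737) = -1275*925 = -1179375)
(a + T(w(4, -2), -58))*(4003 + I) = (-1179375 - 2)*(4003 + 2268) = -1179377*6271 = -7395873167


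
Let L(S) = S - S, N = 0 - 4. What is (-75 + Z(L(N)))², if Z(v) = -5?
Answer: 6400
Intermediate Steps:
N = -4
L(S) = 0
(-75 + Z(L(N)))² = (-75 - 5)² = (-80)² = 6400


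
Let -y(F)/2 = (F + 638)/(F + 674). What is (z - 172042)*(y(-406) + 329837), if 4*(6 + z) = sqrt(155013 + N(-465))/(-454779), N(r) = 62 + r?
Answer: -3802082386224/67 - 7366321*sqrt(154610)/40626924 ≈ -5.6747e+10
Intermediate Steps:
y(F) = -2*(638 + F)/(674 + F) (y(F) = -2*(F + 638)/(F + 674) = -2*(638 + F)/(674 + F))
z = -6 - sqrt(154610)/1819116 (z = -6 + (sqrt(155013 + (62 - 465))/(-454779))/4 = -6 + (sqrt(155013 - 403)*(-1/454779))/4 = -6 + (sqrt(154610)*(-1/454779))/4 = -6 + (-sqrt(154610)/454779)/4 = -6 - sqrt(154610)/1819116 ≈ -6.0002)
(z - 172042)*(y(-406) + 329837) = ((-6 - sqrt(154610)/1819116) - 172042)*(2*(-638 - 1*(-406))/(674 - 406) + 329837) = (-172048 - sqrt(154610)/1819116)*(2*(-638 + 406)/268 + 329837) = (-172048 - sqrt(154610)/1819116)*(2*(1/268)*(-232) + 329837) = (-172048 - sqrt(154610)/1819116)*(-116/67 + 329837) = (-172048 - sqrt(154610)/1819116)*(22098963/67) = -3802082386224/67 - 7366321*sqrt(154610)/40626924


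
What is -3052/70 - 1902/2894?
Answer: -320201/7235 ≈ -44.257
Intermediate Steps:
-3052/70 - 1902/2894 = -3052*1/70 - 1902*1/2894 = -218/5 - 951/1447 = -320201/7235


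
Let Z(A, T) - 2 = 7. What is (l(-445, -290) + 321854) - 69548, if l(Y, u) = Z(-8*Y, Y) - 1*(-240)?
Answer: 252555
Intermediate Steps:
Z(A, T) = 9 (Z(A, T) = 2 + 7 = 9)
l(Y, u) = 249 (l(Y, u) = 9 - 1*(-240) = 9 + 240 = 249)
(l(-445, -290) + 321854) - 69548 = (249 + 321854) - 69548 = 322103 - 69548 = 252555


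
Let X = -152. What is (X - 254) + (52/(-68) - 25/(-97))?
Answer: -670330/1649 ≈ -406.51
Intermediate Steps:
(X - 254) + (52/(-68) - 25/(-97)) = (-152 - 254) + (52/(-68) - 25/(-97)) = -406 + (52*(-1/68) - 25*(-1/97)) = -406 + (-13/17 + 25/97) = -406 - 836/1649 = -670330/1649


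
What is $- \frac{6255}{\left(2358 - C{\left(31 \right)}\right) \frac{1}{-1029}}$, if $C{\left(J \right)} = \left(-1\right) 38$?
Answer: $\frac{6436395}{2396} \approx 2686.3$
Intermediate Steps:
$C{\left(J \right)} = -38$
$- \frac{6255}{\left(2358 - C{\left(31 \right)}\right) \frac{1}{-1029}} = - \frac{6255}{\left(2358 - -38\right) \frac{1}{-1029}} = - \frac{6255}{\left(2358 + 38\right) \left(- \frac{1}{1029}\right)} = - \frac{6255}{2396 \left(- \frac{1}{1029}\right)} = - \frac{6255}{- \frac{2396}{1029}} = \left(-6255\right) \left(- \frac{1029}{2396}\right) = \frac{6436395}{2396}$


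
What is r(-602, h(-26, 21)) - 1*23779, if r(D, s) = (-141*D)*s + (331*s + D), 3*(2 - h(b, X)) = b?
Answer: 2653673/3 ≈ 8.8456e+5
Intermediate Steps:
h(b, X) = 2 - b/3
r(D, s) = D + 331*s - 141*D*s (r(D, s) = -141*D*s + (D + 331*s) = D + 331*s - 141*D*s)
r(-602, h(-26, 21)) - 1*23779 = (-602 + 331*(2 - 1/3*(-26)) - 141*(-602)*(2 - 1/3*(-26))) - 1*23779 = (-602 + 331*(2 + 26/3) - 141*(-602)*(2 + 26/3)) - 23779 = (-602 + 331*(32/3) - 141*(-602)*32/3) - 23779 = (-602 + 10592/3 + 905408) - 23779 = 2725010/3 - 23779 = 2653673/3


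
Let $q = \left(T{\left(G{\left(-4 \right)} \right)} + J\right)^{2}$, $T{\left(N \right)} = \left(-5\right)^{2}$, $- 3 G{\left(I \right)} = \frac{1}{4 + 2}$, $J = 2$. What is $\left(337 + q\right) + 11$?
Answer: $1077$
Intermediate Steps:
$G{\left(I \right)} = - \frac{1}{18}$ ($G{\left(I \right)} = - \frac{1}{3 \left(4 + 2\right)} = - \frac{1}{3 \cdot 6} = \left(- \frac{1}{3}\right) \frac{1}{6} = - \frac{1}{18}$)
$T{\left(N \right)} = 25$
$q = 729$ ($q = \left(25 + 2\right)^{2} = 27^{2} = 729$)
$\left(337 + q\right) + 11 = \left(337 + 729\right) + 11 = 1066 + 11 = 1077$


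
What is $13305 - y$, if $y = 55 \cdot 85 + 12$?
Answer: $8618$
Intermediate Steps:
$y = 4687$ ($y = 4675 + 12 = 4687$)
$13305 - y = 13305 - 4687 = 8618$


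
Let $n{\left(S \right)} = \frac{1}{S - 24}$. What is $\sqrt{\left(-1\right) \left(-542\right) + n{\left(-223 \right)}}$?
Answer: $\frac{\sqrt{33066631}}{247} \approx 23.281$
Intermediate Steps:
$n{\left(S \right)} = \frac{1}{-24 + S}$
$\sqrt{\left(-1\right) \left(-542\right) + n{\left(-223 \right)}} = \sqrt{\left(-1\right) \left(-542\right) + \frac{1}{-24 - 223}} = \sqrt{542 + \frac{1}{-247}} = \sqrt{542 - \frac{1}{247}} = \sqrt{\frac{133873}{247}} = \frac{\sqrt{33066631}}{247}$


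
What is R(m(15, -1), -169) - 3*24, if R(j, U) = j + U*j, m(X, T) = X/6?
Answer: -492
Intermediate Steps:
m(X, T) = X/6 (m(X, T) = X*(⅙) = X/6)
R(m(15, -1), -169) - 3*24 = ((⅙)*15)*(1 - 169) - 3*24 = (5/2)*(-168) - 1*72 = -420 - 72 = -492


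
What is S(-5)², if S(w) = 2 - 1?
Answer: 1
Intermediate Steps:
S(w) = 1
S(-5)² = 1² = 1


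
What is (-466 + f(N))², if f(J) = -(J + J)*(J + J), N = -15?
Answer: 1865956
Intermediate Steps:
f(J) = -4*J² (f(J) = -2*J*2*J = -4*J²)
(-466 + f(N))² = (-466 - 4*(-15)²)² = (-466 - 4*225)² = (-466 - 900)² = (-1366)² = 1865956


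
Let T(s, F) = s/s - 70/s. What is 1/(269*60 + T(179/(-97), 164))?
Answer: 179/2896029 ≈ 6.1809e-5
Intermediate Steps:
T(s, F) = 1 - 70/s
1/(269*60 + T(179/(-97), 164)) = 1/(269*60 + (-70 + 179/(-97))/((179/(-97)))) = 1/(16140 + (-70 + 179*(-1/97))/((179*(-1/97)))) = 1/(16140 + (-70 - 179/97)/(-179/97)) = 1/(16140 - 97/179*(-6969/97)) = 1/(16140 + 6969/179) = 1/(2896029/179) = 179/2896029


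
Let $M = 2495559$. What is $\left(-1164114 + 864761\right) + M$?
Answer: $2196206$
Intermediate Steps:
$\left(-1164114 + 864761\right) + M = \left(-1164114 + 864761\right) + 2495559 = -299353 + 2495559 = 2196206$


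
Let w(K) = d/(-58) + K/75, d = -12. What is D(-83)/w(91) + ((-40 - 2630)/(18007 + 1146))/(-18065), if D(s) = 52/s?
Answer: -7826359225242/17741926302343 ≈ -0.44112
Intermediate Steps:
w(K) = 6/29 + K/75 (w(K) = -12/(-58) + K/75 = -12*(-1/58) + K*(1/75) = 6/29 + K/75)
D(-83)/w(91) + ((-40 - 2630)/(18007 + 1146))/(-18065) = (52/(-83))/(6/29 + (1/75)*91) + ((-40 - 2630)/(18007 + 1146))/(-18065) = (52*(-1/83))/(6/29 + 91/75) - 2670/19153*(-1/18065) = -52/(83*3089/2175) - 2670*1/19153*(-1/18065) = -52/83*2175/3089 - 2670/19153*(-1/18065) = -113100/256387 + 534/69199789 = -7826359225242/17741926302343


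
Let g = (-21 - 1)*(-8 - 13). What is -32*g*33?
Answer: -487872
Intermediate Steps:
g = 462 (g = -22*(-21) = 462)
-32*g*33 = -32*462*33 = -14784*33 = -487872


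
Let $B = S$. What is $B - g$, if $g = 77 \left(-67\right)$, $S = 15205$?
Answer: $20364$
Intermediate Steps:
$g = -5159$
$B = 15205$
$B - g = 15205 - -5159 = 15205 + 5159 = 20364$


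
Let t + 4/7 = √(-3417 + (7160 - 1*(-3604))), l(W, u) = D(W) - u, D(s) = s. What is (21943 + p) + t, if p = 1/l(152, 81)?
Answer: 10905394/497 + √7347 ≈ 22028.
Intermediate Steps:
l(W, u) = W - u
t = -4/7 + √7347 (t = -4/7 + √(-3417 + (7160 - 1*(-3604))) = -4/7 + √(-3417 + (7160 + 3604)) = -4/7 + √(-3417 + 10764) = -4/7 + √7347 ≈ 85.143)
p = 1/71 (p = 1/(152 - 1*81) = 1/(152 - 81) = 1/71 ≈ 0.014085)
(21943 + p) + t = (21943 + 1/71) + (-4/7 + √7347) = 1557954/71 + (-4/7 + √7347) = 10905394/497 + √7347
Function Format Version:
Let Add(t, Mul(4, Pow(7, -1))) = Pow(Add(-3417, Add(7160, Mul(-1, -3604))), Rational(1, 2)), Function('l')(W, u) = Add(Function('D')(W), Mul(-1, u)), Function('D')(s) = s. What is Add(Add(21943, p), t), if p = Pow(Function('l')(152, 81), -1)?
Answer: Add(Rational(10905394, 497), Pow(7347, Rational(1, 2))) ≈ 22028.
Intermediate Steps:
Function('l')(W, u) = Add(W, Mul(-1, u))
t = Add(Rational(-4, 7), Pow(7347, Rational(1, 2))) (t = Add(Rational(-4, 7), Pow(Add(-3417, Add(7160, Mul(-1, -3604))), Rational(1, 2))) = Add(Rational(-4, 7), Pow(Add(-3417, Add(7160, 3604)), Rational(1, 2))) = Add(Rational(-4, 7), Pow(Add(-3417, 10764), Rational(1, 2))) = Add(Rational(-4, 7), Pow(7347, Rational(1, 2))) ≈ 85.143)
p = Rational(1, 71) (p = Pow(Add(152, Mul(-1, 81)), -1) = Pow(Add(152, -81), -1) = Pow(71, -1) = Rational(1, 71) ≈ 0.014085)
Add(Add(21943, p), t) = Add(Add(21943, Rational(1, 71)), Add(Rational(-4, 7), Pow(7347, Rational(1, 2)))) = Add(Rational(1557954, 71), Add(Rational(-4, 7), Pow(7347, Rational(1, 2)))) = Add(Rational(10905394, 497), Pow(7347, Rational(1, 2)))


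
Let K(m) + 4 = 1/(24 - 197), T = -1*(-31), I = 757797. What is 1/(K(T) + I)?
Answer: 173/131098188 ≈ 1.3196e-6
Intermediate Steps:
T = 31
K(m) = -693/173 (K(m) = -4 + 1/(24 - 197) = -4 + 1/(-173) = -4 - 1/173 = -693/173)
1/(K(T) + I) = 1/(-693/173 + 757797) = 1/(131098188/173) = 173/131098188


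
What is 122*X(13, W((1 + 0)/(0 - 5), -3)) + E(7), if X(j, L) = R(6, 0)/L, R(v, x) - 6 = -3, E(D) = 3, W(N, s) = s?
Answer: -119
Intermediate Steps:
R(v, x) = 3 (R(v, x) = 6 - 3 = 3)
X(j, L) = 3/L
122*X(13, W((1 + 0)/(0 - 5), -3)) + E(7) = 122*(3/(-3)) + 3 = 122*(3*(-⅓)) + 3 = 122*(-1) + 3 = -122 + 3 = -119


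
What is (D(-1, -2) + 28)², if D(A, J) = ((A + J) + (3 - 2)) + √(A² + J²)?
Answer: (26 + √5)² ≈ 797.28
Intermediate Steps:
D(A, J) = 1 + A + J + √(A² + J²) (D(A, J) = ((A + J) + 1) + √(A² + J²) = (1 + A + J) + √(A² + J²) = 1 + A + J + √(A² + J²))
(D(-1, -2) + 28)² = ((1 - 1 - 2 + √((-1)² + (-2)²)) + 28)² = ((1 - 1 - 2 + √(1 + 4)) + 28)² = ((1 - 1 - 2 + √5) + 28)² = ((-2 + √5) + 28)² = (26 + √5)²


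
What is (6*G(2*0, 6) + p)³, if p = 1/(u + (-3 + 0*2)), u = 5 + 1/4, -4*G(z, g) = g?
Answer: -456533/729 ≈ -626.25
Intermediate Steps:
G(z, g) = -g/4
u = 21/4 (u = 5 + ¼ = 21/4 ≈ 5.2500)
p = 4/9 (p = 1/(21/4 + (-3 + 0*2)) = 1/(21/4 + (-3 + 0)) = 1/(21/4 - 3) = 1/(9/4) = 4/9 ≈ 0.44444)
(6*G(2*0, 6) + p)³ = (6*(-¼*6) + 4/9)³ = (6*(-3/2) + 4/9)³ = (-9 + 4/9)³ = (-77/9)³ = -456533/729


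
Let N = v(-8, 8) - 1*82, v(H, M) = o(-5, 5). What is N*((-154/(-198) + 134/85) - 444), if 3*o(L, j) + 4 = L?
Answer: 337859/9 ≈ 37540.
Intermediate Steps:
o(L, j) = -4/3 + L/3
v(H, M) = -3 (v(H, M) = -4/3 + (1/3)*(-5) = -4/3 - 5/3 = -3)
N = -85 (N = -3 - 1*82 = -3 - 82 = -85)
N*((-154/(-198) + 134/85) - 444) = -85*((-154/(-198) + 134/85) - 444) = -85*((-154*(-1/198) + 134*(1/85)) - 444) = -85*((7/9 + 134/85) - 444) = -85*(1801/765 - 444) = -85*(-337859/765) = 337859/9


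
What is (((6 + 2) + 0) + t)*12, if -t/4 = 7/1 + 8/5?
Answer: -1584/5 ≈ -316.80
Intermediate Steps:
t = -172/5 (t = -4*(7/1 + 8/5) = -4*(7*1 + 8*(⅕)) = -4*(7 + 8/5) = -4*43/5 = -172/5 ≈ -34.400)
(((6 + 2) + 0) + t)*12 = (((6 + 2) + 0) - 172/5)*12 = ((8 + 0) - 172/5)*12 = (8 - 172/5)*12 = -132/5*12 = -1584/5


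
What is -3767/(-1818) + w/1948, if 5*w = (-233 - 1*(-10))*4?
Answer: 8767231/4426830 ≈ 1.9805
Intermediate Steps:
w = -892/5 (w = ((-233 - 1*(-10))*4)/5 = ((-233 + 10)*4)/5 = (-223*4)/5 = (1/5)*(-892) = -892/5 ≈ -178.40)
-3767/(-1818) + w/1948 = -3767/(-1818) - 892/5/1948 = -3767*(-1/1818) - 892/5*1/1948 = 3767/1818 - 223/2435 = 8767231/4426830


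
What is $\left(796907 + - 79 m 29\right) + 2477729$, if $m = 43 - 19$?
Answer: $3219652$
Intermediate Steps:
$m = 24$
$\left(796907 + - 79 m 29\right) + 2477729 = \left(796907 + \left(-79\right) 24 \cdot 29\right) + 2477729 = \left(796907 - 54984\right) + 2477729 = 741923 + 2477729 = 3219652$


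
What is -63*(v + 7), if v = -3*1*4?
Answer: 315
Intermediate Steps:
v = -12 (v = -3*4 = -12)
-63*(v + 7) = -63*(-12 + 7) = -63*(-5) = 315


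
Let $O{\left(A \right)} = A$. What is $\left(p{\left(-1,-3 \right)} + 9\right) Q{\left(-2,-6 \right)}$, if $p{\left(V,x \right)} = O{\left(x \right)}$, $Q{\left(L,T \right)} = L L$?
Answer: $24$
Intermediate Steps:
$Q{\left(L,T \right)} = L^{2}$
$p{\left(V,x \right)} = x$
$\left(p{\left(-1,-3 \right)} + 9\right) Q{\left(-2,-6 \right)} = \left(-3 + 9\right) \left(-2\right)^{2} = 6 \cdot 4 = 24$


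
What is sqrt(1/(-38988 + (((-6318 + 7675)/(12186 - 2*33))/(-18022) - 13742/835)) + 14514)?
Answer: 9*sqrt(14508907988594852227728459751234)/284555060667487 ≈ 120.47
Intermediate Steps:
sqrt(1/(-38988 + (((-6318 + 7675)/(12186 - 2*33))/(-18022) - 13742/835)) + 14514) = sqrt(1/(-38988 + ((1357/(12186 - 66))*(-1/18022) - 13742*1/835)) + 14514) = sqrt(1/(-38988 + ((1357/12120)*(-1/18022) - 13742/835)) + 14514) = sqrt(1/(-38988 + (-1357/218426640 - 13742/835)) + 14514) = sqrt(1/(-38988 - 120064800799/7295449776) + 14514) = sqrt(1/(-284555060667487/7295449776) + 14514) = sqrt(-7295449776/284555060667487 + 14514) = sqrt(4130032143232456542/284555060667487) = 9*sqrt(14508907988594852227728459751234)/284555060667487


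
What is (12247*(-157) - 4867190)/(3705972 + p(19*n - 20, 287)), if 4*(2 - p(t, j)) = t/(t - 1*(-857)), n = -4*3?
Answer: -4135091121/2256938228 ≈ -1.8322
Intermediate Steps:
n = -12
p(t, j) = 2 - t/(4*(857 + t)) (p(t, j) = 2 - t/(4*(t - 1*(-857))) = 2 - t/(4*(t + 857)) = 2 - t/(4*(857 + t)))
(12247*(-157) - 4867190)/(3705972 + p(19*n - 20, 287)) = (12247*(-157) - 4867190)/(3705972 + (6856 + 7*(19*(-12) - 20))/(4*(857 + (19*(-12) - 20)))) = (-1922779 - 4867190)/(3705972 + (6856 + 7*(-228 - 20))/(4*(857 + (-228 - 20)))) = -6789969/(3705972 + (6856 + 7*(-248))/(4*(857 - 248))) = -6789969/(3705972 + (¼)*(6856 - 1736)/609) = -6789969/(3705972 + (¼)*(1/609)*5120) = -6789969/(3705972 + 1280/609) = -6789969/2256938228/609 = -6789969*609/2256938228 = -4135091121/2256938228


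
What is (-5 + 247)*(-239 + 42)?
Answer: -47674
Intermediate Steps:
(-5 + 247)*(-239 + 42) = 242*(-197) = -47674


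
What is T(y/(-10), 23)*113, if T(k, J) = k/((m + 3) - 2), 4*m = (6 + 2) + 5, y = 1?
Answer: -226/85 ≈ -2.6588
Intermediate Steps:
m = 13/4 (m = ((6 + 2) + 5)/4 = (8 + 5)/4 = (¼)*13 = 13/4 ≈ 3.2500)
T(k, J) = 4*k/17 (T(k, J) = k/((13/4 + 3) - 2) = k/(25/4 - 2) = k/(17/4) = k*(4/17) = 4*k/17)
T(y/(-10), 23)*113 = (4*(1/(-10))/17)*113 = (4*(1*(-⅒))/17)*113 = ((4/17)*(-⅒))*113 = -2/85*113 = -226/85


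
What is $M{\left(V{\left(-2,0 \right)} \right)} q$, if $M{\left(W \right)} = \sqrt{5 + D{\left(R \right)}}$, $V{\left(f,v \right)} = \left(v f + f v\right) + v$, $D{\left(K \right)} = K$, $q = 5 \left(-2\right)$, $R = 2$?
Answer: $- 10 \sqrt{7} \approx -26.458$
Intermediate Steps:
$q = -10$
$V{\left(f,v \right)} = v + 2 f v$ ($V{\left(f,v \right)} = \left(f v + f v\right) + v = 2 f v + v = v + 2 f v$)
$M{\left(W \right)} = \sqrt{7}$ ($M{\left(W \right)} = \sqrt{5 + 2} = \sqrt{7}$)
$M{\left(V{\left(-2,0 \right)} \right)} q = \sqrt{7} \left(-10\right) = - 10 \sqrt{7}$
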